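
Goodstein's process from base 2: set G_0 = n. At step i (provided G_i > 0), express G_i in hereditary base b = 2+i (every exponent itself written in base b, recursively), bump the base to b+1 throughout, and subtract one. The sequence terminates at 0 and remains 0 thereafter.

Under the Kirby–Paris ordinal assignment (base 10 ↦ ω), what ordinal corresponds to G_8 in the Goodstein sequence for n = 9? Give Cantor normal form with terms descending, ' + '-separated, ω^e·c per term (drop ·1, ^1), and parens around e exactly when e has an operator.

(0) 9|_2 = 2^(2 + 1) + 1 ↦ 3^(3 + 1) + 1|_3 = 82 ⇒ 81
(1) 81|_3 = 3^(3 + 1) ↦ 4^(4 + 1)|_4 = 1024 ⇒ 1023
(2) 1023|_4 = 3·4^4 + 3·4^3 + 3·4^2 + 3·4 + 3 ↦ 3·5^5 + 3·5^3 + 3·5^2 + 3·5 + 3|_5 = 9843 ⇒ 9842
(3) 9842|_5 = 3·5^5 + 3·5^3 + 3·5^2 + 3·5 + 2 ↦ 3·6^6 + 3·6^3 + 3·6^2 + 3·6 + 2|_6 = 140744 ⇒ 140743
(4) 140743|_6 = 3·6^6 + 3·6^3 + 3·6^2 + 3·6 + 1 ↦ 3·7^7 + 3·7^3 + 3·7^2 + 3·7 + 1|_7 = 2471827 ⇒ 2471826
(5) 2471826|_7 = 3·7^7 + 3·7^3 + 3·7^2 + 3·7 ↦ 3·8^8 + 3·8^3 + 3·8^2 + 3·8|_8 = 50333400 ⇒ 50333399
(6) 50333399|_8 = 3·8^8 + 3·8^3 + 3·8^2 + 2·8 + 7 ↦ 3·9^9 + 3·9^3 + 3·9^2 + 2·9 + 7|_9 = 1162263922 ⇒ 1162263921
(7) 1162263921|_9 = 3·9^9 + 3·9^3 + 3·9^2 + 2·9 + 6 ↦ 3·10^10 + 3·10^3 + 3·10^2 + 2·10 + 6|_10 = 30000003326 ⇒ 30000003325
(8) 30000003325|_10 = 3·10^10 + 3·10^3 + 3·10^2 + 2·10 + 5 ↦ 3·11^11 + 3·11^3 + 3·11^2 + 2·11 + 5|_11 = 855935016216 ⇒ 855935016215

ω^ω·3 + ω^3·3 + ω^2·3 + ω·2 + 5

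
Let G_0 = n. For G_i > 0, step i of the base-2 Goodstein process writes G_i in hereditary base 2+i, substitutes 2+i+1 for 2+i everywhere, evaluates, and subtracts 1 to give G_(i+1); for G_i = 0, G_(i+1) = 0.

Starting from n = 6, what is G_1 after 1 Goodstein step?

step 0: 6 = 2^2 + 2; sub 3 for 2: 3^3 + 3; = 30; G_1 = 30−1 = 29
step 1: 29 = 3^3 + 2; sub 4 for 3: 4^4 + 2; = 258; G_2 = 258−1 = 257

29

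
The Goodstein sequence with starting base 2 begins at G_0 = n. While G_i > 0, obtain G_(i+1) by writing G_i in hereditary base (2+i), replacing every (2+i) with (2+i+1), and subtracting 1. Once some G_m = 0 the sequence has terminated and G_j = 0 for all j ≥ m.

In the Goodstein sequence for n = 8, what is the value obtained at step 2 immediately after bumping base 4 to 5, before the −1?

G_0 = 8. HB_2(8) = 2^(2 + 1). Bump = 81. G_1 = 80.
G_1 = 80. HB_3(80) = 2·3^3 + 2·3^2 + 2·3 + 2. Bump = 554. G_2 = 553.
G_2 = 553. HB_4(553) = 2·4^4 + 2·4^2 + 2·4 + 1. Bump = 6311. G_3 = 6310.

6311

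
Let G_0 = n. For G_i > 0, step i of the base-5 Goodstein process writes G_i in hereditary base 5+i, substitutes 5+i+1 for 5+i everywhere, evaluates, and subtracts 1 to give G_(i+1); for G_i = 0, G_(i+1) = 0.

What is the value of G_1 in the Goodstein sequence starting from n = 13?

14

base 5: 13 = 2·5 + 3; at 6: 2·6 + 3 = 15; next = 14
base 6: 14 = 2·6 + 2; at 7: 2·7 + 2 = 16; next = 15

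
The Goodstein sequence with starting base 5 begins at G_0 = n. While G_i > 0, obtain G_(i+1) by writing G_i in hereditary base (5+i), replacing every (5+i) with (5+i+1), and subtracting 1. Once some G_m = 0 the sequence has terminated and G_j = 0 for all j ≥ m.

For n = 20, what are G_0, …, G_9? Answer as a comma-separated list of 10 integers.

20, 23, 25, 27, 29, 31, 33, 35, 36, 37

G_0=20  [base 5] 4·5  →[5↦6]→  4·6 = 24  −1 ⇒ G_1=23
G_1=23  [base 6] 3·6 + 5  →[6↦7]→  3·7 + 5 = 26  −1 ⇒ G_2=25
G_2=25  [base 7] 3·7 + 4  →[7↦8]→  3·8 + 4 = 28  −1 ⇒ G_3=27
G_3=27  [base 8] 3·8 + 3  →[8↦9]→  3·9 + 3 = 30  −1 ⇒ G_4=29
G_4=29  [base 9] 3·9 + 2  →[9↦10]→  3·10 + 2 = 32  −1 ⇒ G_5=31
G_5=31  [base 10] 3·10 + 1  →[10↦11]→  3·11 + 1 = 34  −1 ⇒ G_6=33
G_6=33  [base 11] 3·11  →[11↦12]→  3·12 = 36  −1 ⇒ G_7=35
G_7=35  [base 12] 2·12 + 11  →[12↦13]→  2·13 + 11 = 37  −1 ⇒ G_8=36
G_8=36  [base 13] 2·13 + 10  →[13↦14]→  2·14 + 10 = 38  −1 ⇒ G_9=37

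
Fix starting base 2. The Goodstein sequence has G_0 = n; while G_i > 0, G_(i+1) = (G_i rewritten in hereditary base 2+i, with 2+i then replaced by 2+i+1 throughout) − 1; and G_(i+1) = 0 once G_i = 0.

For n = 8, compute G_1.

80

step 0: 8 = 2^(2 + 1); sub 3 for 2: 3^(3 + 1); = 81; G_1 = 81−1 = 80
step 1: 80 = 2·3^3 + 2·3^2 + 2·3 + 2; sub 4 for 3: 2·4^4 + 2·4^2 + 2·4 + 2; = 554; G_2 = 554−1 = 553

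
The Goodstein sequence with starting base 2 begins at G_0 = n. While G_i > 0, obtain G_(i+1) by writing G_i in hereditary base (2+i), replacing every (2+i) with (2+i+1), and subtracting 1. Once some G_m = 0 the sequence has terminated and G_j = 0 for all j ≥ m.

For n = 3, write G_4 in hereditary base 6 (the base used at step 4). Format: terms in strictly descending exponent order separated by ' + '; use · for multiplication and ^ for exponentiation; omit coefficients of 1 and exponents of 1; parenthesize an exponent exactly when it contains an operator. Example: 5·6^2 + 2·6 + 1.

[0] 3 ≡ 2 + 1 (base 2). Lift 3: 4. −1: 3.
[1] 3 ≡ 3 (base 3). Lift 4: 4. −1: 3.
[2] 3 ≡ 3 (base 4). Lift 5: 3. −1: 2.
[3] 2 ≡ 2 (base 5). Lift 6: 2. −1: 1.
[4] 1 ≡ 1 (base 6). Lift 7: 1. −1: 0.

1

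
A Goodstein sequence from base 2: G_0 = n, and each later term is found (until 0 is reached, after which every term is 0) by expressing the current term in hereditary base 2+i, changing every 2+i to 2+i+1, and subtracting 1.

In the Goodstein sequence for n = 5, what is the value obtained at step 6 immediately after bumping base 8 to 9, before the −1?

2455

(0) 5|_2 = 2^2 + 1 ↦ 3^3 + 1|_3 = 28 ⇒ 27
(1) 27|_3 = 3^3 ↦ 4^4|_4 = 256 ⇒ 255
(2) 255|_4 = 3·4^3 + 3·4^2 + 3·4 + 3 ↦ 3·5^3 + 3·5^2 + 3·5 + 3|_5 = 468 ⇒ 467
(3) 467|_5 = 3·5^3 + 3·5^2 + 3·5 + 2 ↦ 3·6^3 + 3·6^2 + 3·6 + 2|_6 = 776 ⇒ 775
(4) 775|_6 = 3·6^3 + 3·6^2 + 3·6 + 1 ↦ 3·7^3 + 3·7^2 + 3·7 + 1|_7 = 1198 ⇒ 1197
(5) 1197|_7 = 3·7^3 + 3·7^2 + 3·7 ↦ 3·8^3 + 3·8^2 + 3·8|_8 = 1752 ⇒ 1751
(6) 1751|_8 = 3·8^3 + 3·8^2 + 2·8 + 7 ↦ 3·9^3 + 3·9^2 + 2·9 + 7|_9 = 2455 ⇒ 2454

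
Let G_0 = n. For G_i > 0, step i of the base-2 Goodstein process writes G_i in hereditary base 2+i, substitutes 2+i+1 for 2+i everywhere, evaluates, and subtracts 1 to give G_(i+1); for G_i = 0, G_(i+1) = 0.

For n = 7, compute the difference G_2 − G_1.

G_0=7  [base 2] 2^2 + 2 + 1  →[2↦3]→  3^3 + 3 + 1 = 31  −1 ⇒ G_1=30
G_1=30  [base 3] 3^3 + 3  →[3↦4]→  4^4 + 4 = 260  −1 ⇒ G_2=259

229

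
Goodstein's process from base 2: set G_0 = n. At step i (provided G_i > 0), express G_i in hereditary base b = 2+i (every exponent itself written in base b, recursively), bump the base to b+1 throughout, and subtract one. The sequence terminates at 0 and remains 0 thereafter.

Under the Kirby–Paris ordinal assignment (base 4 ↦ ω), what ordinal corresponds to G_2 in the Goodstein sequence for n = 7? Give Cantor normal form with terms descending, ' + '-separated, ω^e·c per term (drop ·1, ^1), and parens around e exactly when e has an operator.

ω^ω + 3

i=0: 7 = 2^2 + 2 + 1 (b=2); 2→3: 3^3 + 3 + 1 = 31; 31−1 = 30
i=1: 30 = 3^3 + 3 (b=3); 3→4: 4^4 + 4 = 260; 260−1 = 259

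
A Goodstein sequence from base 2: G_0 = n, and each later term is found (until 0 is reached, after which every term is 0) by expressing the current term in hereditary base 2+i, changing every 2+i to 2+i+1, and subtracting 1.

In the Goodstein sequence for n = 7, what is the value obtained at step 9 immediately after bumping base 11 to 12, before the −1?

G_0=7  [base 2] 2^2 + 2 + 1  →[2↦3]→  3^3 + 3 + 1 = 31  −1 ⇒ G_1=30
G_1=30  [base 3] 3^3 + 3  →[3↦4]→  4^4 + 4 = 260  −1 ⇒ G_2=259
G_2=259  [base 4] 4^4 + 3  →[4↦5]→  5^5 + 3 = 3128  −1 ⇒ G_3=3127
G_3=3127  [base 5] 5^5 + 2  →[5↦6]→  6^6 + 2 = 46658  −1 ⇒ G_4=46657
G_4=46657  [base 6] 6^6 + 1  →[6↦7]→  7^7 + 1 = 823544  −1 ⇒ G_5=823543
G_5=823543  [base 7] 7^7  →[7↦8]→  8^8 = 16777216  −1 ⇒ G_6=16777215
G_6=16777215  [base 8] 7·8^7 + 7·8^6 + 7·8^5 + 7·8^4 + 7·8^3 + 7·8^2 + 7·8 + 7  →[8↦9]→  7·9^7 + 7·9^6 + 7·9^5 + 7·9^4 + 7·9^3 + 7·9^2 + 7·9 + 7 = 37665880  −1 ⇒ G_7=37665879
G_7=37665879  [base 9] 7·9^7 + 7·9^6 + 7·9^5 + 7·9^4 + 7·9^3 + 7·9^2 + 7·9 + 6  →[9↦10]→  7·10^7 + 7·10^6 + 7·10^5 + 7·10^4 + 7·10^3 + 7·10^2 + 7·10 + 6 = 77777776  −1 ⇒ G_8=77777775
G_8=77777775  [base 10] 7·10^7 + 7·10^6 + 7·10^5 + 7·10^4 + 7·10^3 + 7·10^2 + 7·10 + 5  →[10↦11]→  7·11^7 + 7·11^6 + 7·11^5 + 7·11^4 + 7·11^3 + 7·11^2 + 7·11 + 5 = 150051214  −1 ⇒ G_9=150051213

273624712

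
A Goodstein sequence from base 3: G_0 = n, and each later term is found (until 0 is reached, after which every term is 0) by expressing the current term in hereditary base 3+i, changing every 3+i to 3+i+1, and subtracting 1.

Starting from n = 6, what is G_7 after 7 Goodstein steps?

5

base 3: 6 = 2·3; at 4: 2·4 = 8; next = 7
base 4: 7 = 4 + 3; at 5: 5 + 3 = 8; next = 7
base 5: 7 = 5 + 2; at 6: 6 + 2 = 8; next = 7
base 6: 7 = 6 + 1; at 7: 7 + 1 = 8; next = 7
base 7: 7 = 7; at 8: 8 = 8; next = 7
base 8: 7 = 7; at 9: 7 = 7; next = 6
base 9: 6 = 6; at 10: 6 = 6; next = 5
base 10: 5 = 5; at 11: 5 = 5; next = 4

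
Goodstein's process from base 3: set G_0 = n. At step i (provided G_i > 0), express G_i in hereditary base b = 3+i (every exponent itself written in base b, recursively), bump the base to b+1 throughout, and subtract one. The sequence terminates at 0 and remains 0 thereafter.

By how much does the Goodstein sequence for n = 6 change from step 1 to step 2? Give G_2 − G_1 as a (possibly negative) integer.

G_0 = 6. HB_3(6) = 2·3. Bump = 8. G_1 = 7.
G_1 = 7. HB_4(7) = 4 + 3. Bump = 8. G_2 = 7.

0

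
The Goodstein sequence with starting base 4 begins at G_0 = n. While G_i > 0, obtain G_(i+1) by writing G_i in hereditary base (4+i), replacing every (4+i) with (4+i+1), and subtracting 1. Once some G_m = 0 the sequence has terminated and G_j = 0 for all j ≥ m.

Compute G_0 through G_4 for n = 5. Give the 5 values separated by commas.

G_0 = 5. HB_4(5) = 4 + 1. Bump = 6. G_1 = 5.
G_1 = 5. HB_5(5) = 5. Bump = 6. G_2 = 5.
G_2 = 5. HB_6(5) = 5. Bump = 5. G_3 = 4.
G_3 = 4. HB_7(4) = 4. Bump = 4. G_4 = 3.

5, 5, 5, 4, 3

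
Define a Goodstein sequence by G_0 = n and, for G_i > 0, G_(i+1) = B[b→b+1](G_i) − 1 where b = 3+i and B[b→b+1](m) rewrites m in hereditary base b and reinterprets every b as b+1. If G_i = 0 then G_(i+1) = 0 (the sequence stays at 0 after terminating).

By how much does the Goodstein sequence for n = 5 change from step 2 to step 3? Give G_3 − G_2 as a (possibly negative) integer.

0

5 —HB3→ 3 + 2 —bump→ 4 + 2 = 6 —(−1)→ 5
5 —HB4→ 4 + 1 —bump→ 5 + 1 = 6 —(−1)→ 5
5 —HB5→ 5 —bump→ 6 = 6 —(−1)→ 5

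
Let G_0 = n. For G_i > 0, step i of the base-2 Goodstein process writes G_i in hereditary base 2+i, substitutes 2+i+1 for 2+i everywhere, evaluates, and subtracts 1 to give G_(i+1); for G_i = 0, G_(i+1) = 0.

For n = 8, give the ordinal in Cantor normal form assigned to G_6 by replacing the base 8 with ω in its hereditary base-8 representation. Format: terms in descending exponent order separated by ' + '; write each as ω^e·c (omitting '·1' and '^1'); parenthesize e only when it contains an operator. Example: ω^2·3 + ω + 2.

ω^ω·2 + ω^2·2 + ω + 3

i=0: 8 = 2^(2 + 1) (b=2); 2→3: 3^(3 + 1) = 81; 81−1 = 80
i=1: 80 = 2·3^3 + 2·3^2 + 2·3 + 2 (b=3); 3→4: 2·4^4 + 2·4^2 + 2·4 + 2 = 554; 554−1 = 553
i=2: 553 = 2·4^4 + 2·4^2 + 2·4 + 1 (b=4); 4→5: 2·5^5 + 2·5^2 + 2·5 + 1 = 6311; 6311−1 = 6310
i=3: 6310 = 2·5^5 + 2·5^2 + 2·5 (b=5); 5→6: 2·6^6 + 2·6^2 + 2·6 = 93396; 93396−1 = 93395
i=4: 93395 = 2·6^6 + 2·6^2 + 6 + 5 (b=6); 6→7: 2·7^7 + 2·7^2 + 7 + 5 = 1647196; 1647196−1 = 1647195
i=5: 1647195 = 2·7^7 + 2·7^2 + 7 + 4 (b=7); 7→8: 2·8^8 + 2·8^2 + 8 + 4 = 33554572; 33554572−1 = 33554571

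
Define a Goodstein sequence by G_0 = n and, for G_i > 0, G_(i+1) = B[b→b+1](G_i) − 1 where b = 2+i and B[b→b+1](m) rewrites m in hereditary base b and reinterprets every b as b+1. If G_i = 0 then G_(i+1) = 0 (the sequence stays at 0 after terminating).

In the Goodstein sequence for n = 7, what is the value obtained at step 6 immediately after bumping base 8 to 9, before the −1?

i=0: 7 = 2^2 + 2 + 1 (b=2); 2→3: 3^3 + 3 + 1 = 31; 31−1 = 30
i=1: 30 = 3^3 + 3 (b=3); 3→4: 4^4 + 4 = 260; 260−1 = 259
i=2: 259 = 4^4 + 3 (b=4); 4→5: 5^5 + 3 = 3128; 3128−1 = 3127
i=3: 3127 = 5^5 + 2 (b=5); 5→6: 6^6 + 2 = 46658; 46658−1 = 46657
i=4: 46657 = 6^6 + 1 (b=6); 6→7: 7^7 + 1 = 823544; 823544−1 = 823543
i=5: 823543 = 7^7 (b=7); 7→8: 8^8 = 16777216; 16777216−1 = 16777215

37665880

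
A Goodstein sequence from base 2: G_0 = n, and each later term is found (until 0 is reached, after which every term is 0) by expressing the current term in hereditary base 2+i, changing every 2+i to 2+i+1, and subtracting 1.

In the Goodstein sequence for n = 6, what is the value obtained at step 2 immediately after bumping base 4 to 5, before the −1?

3126

G_0=6  [base 2] 2^2 + 2  →[2↦3]→  3^3 + 3 = 30  −1 ⇒ G_1=29
G_1=29  [base 3] 3^3 + 2  →[3↦4]→  4^4 + 2 = 258  −1 ⇒ G_2=257
G_2=257  [base 4] 4^4 + 1  →[4↦5]→  5^5 + 1 = 3126  −1 ⇒ G_3=3125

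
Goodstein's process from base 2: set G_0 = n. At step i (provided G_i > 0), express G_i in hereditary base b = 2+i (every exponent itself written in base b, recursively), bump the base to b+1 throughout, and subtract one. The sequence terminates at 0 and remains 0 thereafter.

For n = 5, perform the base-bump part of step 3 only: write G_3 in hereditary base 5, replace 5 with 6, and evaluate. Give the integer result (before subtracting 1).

776

G_0=5  [base 2] 2^2 + 1  →[2↦3]→  3^3 + 1 = 28  −1 ⇒ G_1=27
G_1=27  [base 3] 3^3  →[3↦4]→  4^4 = 256  −1 ⇒ G_2=255
G_2=255  [base 4] 3·4^3 + 3·4^2 + 3·4 + 3  →[4↦5]→  3·5^3 + 3·5^2 + 3·5 + 3 = 468  −1 ⇒ G_3=467
G_3=467  [base 5] 3·5^3 + 3·5^2 + 3·5 + 2  →[5↦6]→  3·6^3 + 3·6^2 + 3·6 + 2 = 776  −1 ⇒ G_4=775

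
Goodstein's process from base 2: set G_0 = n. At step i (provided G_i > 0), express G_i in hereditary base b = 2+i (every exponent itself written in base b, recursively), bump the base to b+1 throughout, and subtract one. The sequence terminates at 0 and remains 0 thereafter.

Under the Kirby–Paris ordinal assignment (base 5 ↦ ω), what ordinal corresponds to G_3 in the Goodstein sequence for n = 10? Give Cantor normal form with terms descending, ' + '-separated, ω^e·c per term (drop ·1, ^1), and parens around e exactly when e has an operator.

ω^(ω + 1)

step 0: 10 = 2^(2 + 1) + 2; sub 3 for 2: 3^(3 + 1) + 3; = 84; G_1 = 84−1 = 83
step 1: 83 = 3^(3 + 1) + 2; sub 4 for 3: 4^(4 + 1) + 2; = 1026; G_2 = 1026−1 = 1025
step 2: 1025 = 4^(4 + 1) + 1; sub 5 for 4: 5^(5 + 1) + 1; = 15626; G_3 = 15626−1 = 15625
step 3: 15625 = 5^(5 + 1); sub 6 for 5: 6^(6 + 1); = 279936; G_4 = 279936−1 = 279935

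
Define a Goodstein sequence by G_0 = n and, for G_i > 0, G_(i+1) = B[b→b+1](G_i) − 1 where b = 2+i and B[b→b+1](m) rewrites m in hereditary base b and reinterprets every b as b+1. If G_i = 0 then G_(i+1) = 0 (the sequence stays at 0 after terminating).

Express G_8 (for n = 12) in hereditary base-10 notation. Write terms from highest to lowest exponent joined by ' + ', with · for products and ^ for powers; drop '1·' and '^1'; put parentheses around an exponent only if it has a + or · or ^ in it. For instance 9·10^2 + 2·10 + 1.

[0] 12 ≡ 2^(2 + 1) + 2^2 (base 2). Lift 3: 108. −1: 107.
[1] 107 ≡ 3^(3 + 1) + 2·3^2 + 2·3 + 2 (base 3). Lift 4: 1066. −1: 1065.
[2] 1065 ≡ 4^(4 + 1) + 2·4^2 + 2·4 + 1 (base 4). Lift 5: 15686. −1: 15685.
[3] 15685 ≡ 5^(5 + 1) + 2·5^2 + 2·5 (base 5). Lift 6: 280020. −1: 280019.
[4] 280019 ≡ 6^(6 + 1) + 2·6^2 + 6 + 5 (base 6). Lift 7: 5764911. −1: 5764910.
[5] 5764910 ≡ 7^(7 + 1) + 2·7^2 + 7 + 4 (base 7). Lift 8: 134217868. −1: 134217867.
[6] 134217867 ≡ 8^(8 + 1) + 2·8^2 + 8 + 3 (base 8). Lift 9: 3486784575. −1: 3486784574.
[7] 3486784574 ≡ 9^(9 + 1) + 2·9^2 + 9 + 2 (base 9). Lift 10: 100000000212. −1: 100000000211.

10^(10 + 1) + 2·10^2 + 10 + 1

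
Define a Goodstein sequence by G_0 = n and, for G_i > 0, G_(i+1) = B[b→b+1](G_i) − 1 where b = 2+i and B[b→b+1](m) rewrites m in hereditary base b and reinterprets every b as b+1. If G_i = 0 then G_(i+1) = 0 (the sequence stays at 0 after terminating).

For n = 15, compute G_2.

[0] 15 ≡ 2^(2 + 1) + 2^2 + 2 + 1 (base 2). Lift 3: 112. −1: 111.
[1] 111 ≡ 3^(3 + 1) + 3^3 + 3 (base 3). Lift 4: 1284. −1: 1283.
[2] 1283 ≡ 4^(4 + 1) + 4^4 + 3 (base 4). Lift 5: 18753. −1: 18752.

1283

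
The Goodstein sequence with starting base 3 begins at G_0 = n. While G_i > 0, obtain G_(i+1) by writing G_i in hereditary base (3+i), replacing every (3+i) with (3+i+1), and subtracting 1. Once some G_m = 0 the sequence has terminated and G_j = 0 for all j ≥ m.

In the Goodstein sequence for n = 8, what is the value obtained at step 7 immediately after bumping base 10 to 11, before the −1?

G_0 = 8. HB_3(8) = 2·3 + 2. Bump = 10. G_1 = 9.
G_1 = 9. HB_4(9) = 2·4 + 1. Bump = 11. G_2 = 10.
G_2 = 10. HB_5(10) = 2·5. Bump = 12. G_3 = 11.
G_3 = 11. HB_6(11) = 6 + 5. Bump = 12. G_4 = 11.
G_4 = 11. HB_7(11) = 7 + 4. Bump = 12. G_5 = 11.
G_5 = 11. HB_8(11) = 8 + 3. Bump = 12. G_6 = 11.
G_6 = 11. HB_9(11) = 9 + 2. Bump = 12. G_7 = 11.
G_7 = 11. HB_10(11) = 10 + 1. Bump = 12. G_8 = 11.

12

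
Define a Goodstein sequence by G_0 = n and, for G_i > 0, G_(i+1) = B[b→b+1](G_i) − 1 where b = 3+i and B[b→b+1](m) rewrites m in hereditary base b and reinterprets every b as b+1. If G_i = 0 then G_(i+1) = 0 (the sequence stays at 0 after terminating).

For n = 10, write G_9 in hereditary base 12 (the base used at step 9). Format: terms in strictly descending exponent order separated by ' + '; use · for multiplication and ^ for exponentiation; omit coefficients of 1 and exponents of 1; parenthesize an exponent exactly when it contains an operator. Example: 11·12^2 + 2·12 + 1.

3·12 + 7

G_0=10  [base 3] 3^2 + 1  →[3↦4]→  4^2 + 1 = 17  −1 ⇒ G_1=16
G_1=16  [base 4] 4^2  →[4↦5]→  5^2 = 25  −1 ⇒ G_2=24
G_2=24  [base 5] 4·5 + 4  →[5↦6]→  4·6 + 4 = 28  −1 ⇒ G_3=27
G_3=27  [base 6] 4·6 + 3  →[6↦7]→  4·7 + 3 = 31  −1 ⇒ G_4=30
G_4=30  [base 7] 4·7 + 2  →[7↦8]→  4·8 + 2 = 34  −1 ⇒ G_5=33
G_5=33  [base 8] 4·8 + 1  →[8↦9]→  4·9 + 1 = 37  −1 ⇒ G_6=36
G_6=36  [base 9] 4·9  →[9↦10]→  4·10 = 40  −1 ⇒ G_7=39
G_7=39  [base 10] 3·10 + 9  →[10↦11]→  3·11 + 9 = 42  −1 ⇒ G_8=41
G_8=41  [base 11] 3·11 + 8  →[11↦12]→  3·12 + 8 = 44  −1 ⇒ G_9=43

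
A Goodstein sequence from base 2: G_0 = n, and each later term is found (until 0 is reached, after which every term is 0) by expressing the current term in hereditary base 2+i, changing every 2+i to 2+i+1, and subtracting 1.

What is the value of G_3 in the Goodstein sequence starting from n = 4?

60

G_0 = 4. HB_2(4) = 2^2. Bump = 27. G_1 = 26.
G_1 = 26. HB_3(26) = 2·3^2 + 2·3 + 2. Bump = 42. G_2 = 41.
G_2 = 41. HB_4(41) = 2·4^2 + 2·4 + 1. Bump = 61. G_3 = 60.
G_3 = 60. HB_5(60) = 2·5^2 + 2·5. Bump = 84. G_4 = 83.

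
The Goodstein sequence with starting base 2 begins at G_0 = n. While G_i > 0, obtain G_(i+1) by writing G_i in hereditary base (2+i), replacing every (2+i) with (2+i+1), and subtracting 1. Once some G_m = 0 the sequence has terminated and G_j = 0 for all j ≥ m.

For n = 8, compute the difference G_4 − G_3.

87085

base 2: 8 = 2^(2 + 1); at 3: 3^(3 + 1) = 81; next = 80
base 3: 80 = 2·3^3 + 2·3^2 + 2·3 + 2; at 4: 2·4^4 + 2·4^2 + 2·4 + 2 = 554; next = 553
base 4: 553 = 2·4^4 + 2·4^2 + 2·4 + 1; at 5: 2·5^5 + 2·5^2 + 2·5 + 1 = 6311; next = 6310
base 5: 6310 = 2·5^5 + 2·5^2 + 2·5; at 6: 2·6^6 + 2·6^2 + 2·6 = 93396; next = 93395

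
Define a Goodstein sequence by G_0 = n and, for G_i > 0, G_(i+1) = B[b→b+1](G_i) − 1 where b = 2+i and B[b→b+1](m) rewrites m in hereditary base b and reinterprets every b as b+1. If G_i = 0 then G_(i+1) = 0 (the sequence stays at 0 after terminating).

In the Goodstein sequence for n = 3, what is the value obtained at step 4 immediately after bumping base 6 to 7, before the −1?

1

(0) 3|_2 = 2 + 1 ↦ 3 + 1|_3 = 4 ⇒ 3
(1) 3|_3 = 3 ↦ 4|_4 = 4 ⇒ 3
(2) 3|_4 = 3 ↦ 3|_5 = 3 ⇒ 2
(3) 2|_5 = 2 ↦ 2|_6 = 2 ⇒ 1
(4) 1|_6 = 1 ↦ 1|_7 = 1 ⇒ 0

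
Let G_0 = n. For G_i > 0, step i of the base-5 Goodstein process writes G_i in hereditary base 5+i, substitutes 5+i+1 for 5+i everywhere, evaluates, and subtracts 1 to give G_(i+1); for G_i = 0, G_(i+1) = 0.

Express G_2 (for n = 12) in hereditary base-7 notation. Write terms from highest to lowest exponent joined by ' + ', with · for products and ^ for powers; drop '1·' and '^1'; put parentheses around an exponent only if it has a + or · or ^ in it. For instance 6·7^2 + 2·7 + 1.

2·7

12 —HB5→ 2·5 + 2 —bump→ 2·6 + 2 = 14 —(−1)→ 13
13 —HB6→ 2·6 + 1 —bump→ 2·7 + 1 = 15 —(−1)→ 14
14 —HB7→ 2·7 —bump→ 2·8 = 16 —(−1)→ 15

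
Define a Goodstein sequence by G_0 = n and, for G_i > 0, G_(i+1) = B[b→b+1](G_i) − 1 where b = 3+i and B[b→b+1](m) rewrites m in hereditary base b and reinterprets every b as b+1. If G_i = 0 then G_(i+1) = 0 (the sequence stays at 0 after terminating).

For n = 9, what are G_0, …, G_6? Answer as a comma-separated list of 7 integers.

9, 15, 17, 19, 21, 23, 24

G_0=9  [base 3] 3^2  →[3↦4]→  4^2 = 16  −1 ⇒ G_1=15
G_1=15  [base 4] 3·4 + 3  →[4↦5]→  3·5 + 3 = 18  −1 ⇒ G_2=17
G_2=17  [base 5] 3·5 + 2  →[5↦6]→  3·6 + 2 = 20  −1 ⇒ G_3=19
G_3=19  [base 6] 3·6 + 1  →[6↦7]→  3·7 + 1 = 22  −1 ⇒ G_4=21
G_4=21  [base 7] 3·7  →[7↦8]→  3·8 = 24  −1 ⇒ G_5=23
G_5=23  [base 8] 2·8 + 7  →[8↦9]→  2·9 + 7 = 25  −1 ⇒ G_6=24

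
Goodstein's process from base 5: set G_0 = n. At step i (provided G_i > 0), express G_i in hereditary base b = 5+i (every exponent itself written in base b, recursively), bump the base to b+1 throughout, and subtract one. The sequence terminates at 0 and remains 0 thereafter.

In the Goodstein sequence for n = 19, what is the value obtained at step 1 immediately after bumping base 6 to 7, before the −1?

G_0=19  [base 5] 3·5 + 4  →[5↦6]→  3·6 + 4 = 22  −1 ⇒ G_1=21
G_1=21  [base 6] 3·6 + 3  →[6↦7]→  3·7 + 3 = 24  −1 ⇒ G_2=23

24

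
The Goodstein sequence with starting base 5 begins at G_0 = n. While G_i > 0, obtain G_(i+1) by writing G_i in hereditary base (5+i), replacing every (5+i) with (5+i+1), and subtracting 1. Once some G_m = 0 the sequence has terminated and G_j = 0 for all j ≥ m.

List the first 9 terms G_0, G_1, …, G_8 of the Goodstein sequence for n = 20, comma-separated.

G_0 = 20. HB_5(20) = 4·5. Bump = 24. G_1 = 23.
G_1 = 23. HB_6(23) = 3·6 + 5. Bump = 26. G_2 = 25.
G_2 = 25. HB_7(25) = 3·7 + 4. Bump = 28. G_3 = 27.
G_3 = 27. HB_8(27) = 3·8 + 3. Bump = 30. G_4 = 29.
G_4 = 29. HB_9(29) = 3·9 + 2. Bump = 32. G_5 = 31.
G_5 = 31. HB_10(31) = 3·10 + 1. Bump = 34. G_6 = 33.
G_6 = 33. HB_11(33) = 3·11. Bump = 36. G_7 = 35.
G_7 = 35. HB_12(35) = 2·12 + 11. Bump = 37. G_8 = 36.

20, 23, 25, 27, 29, 31, 33, 35, 36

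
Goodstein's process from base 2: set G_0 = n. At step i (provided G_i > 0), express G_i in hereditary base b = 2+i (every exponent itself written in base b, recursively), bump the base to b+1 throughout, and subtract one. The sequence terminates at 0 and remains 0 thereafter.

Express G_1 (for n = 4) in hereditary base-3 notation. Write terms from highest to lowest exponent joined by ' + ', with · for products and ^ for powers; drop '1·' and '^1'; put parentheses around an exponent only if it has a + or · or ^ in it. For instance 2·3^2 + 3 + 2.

base 2: 4 = 2^2; at 3: 3^3 = 27; next = 26
base 3: 26 = 2·3^2 + 2·3 + 2; at 4: 2·4^2 + 2·4 + 2 = 42; next = 41

2·3^2 + 2·3 + 2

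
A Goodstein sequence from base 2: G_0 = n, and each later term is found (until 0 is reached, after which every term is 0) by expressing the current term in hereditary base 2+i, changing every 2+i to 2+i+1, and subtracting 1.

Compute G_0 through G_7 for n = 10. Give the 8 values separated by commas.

10, 83, 1025, 15625, 279935, 4215754, 84073323, 1937434592

i=0: 10 = 2^(2 + 1) + 2 (b=2); 2→3: 3^(3 + 1) + 3 = 84; 84−1 = 83
i=1: 83 = 3^(3 + 1) + 2 (b=3); 3→4: 4^(4 + 1) + 2 = 1026; 1026−1 = 1025
i=2: 1025 = 4^(4 + 1) + 1 (b=4); 4→5: 5^(5 + 1) + 1 = 15626; 15626−1 = 15625
i=3: 15625 = 5^(5 + 1) (b=5); 5→6: 6^(6 + 1) = 279936; 279936−1 = 279935
i=4: 279935 = 5·6^6 + 5·6^5 + 5·6^4 + 5·6^3 + 5·6^2 + 5·6 + 5 (b=6); 6→7: 5·7^7 + 5·7^5 + 5·7^4 + 5·7^3 + 5·7^2 + 5·7 + 5 = 4215755; 4215755−1 = 4215754
i=5: 4215754 = 5·7^7 + 5·7^5 + 5·7^4 + 5·7^3 + 5·7^2 + 5·7 + 4 (b=7); 7→8: 5·8^8 + 5·8^5 + 5·8^4 + 5·8^3 + 5·8^2 + 5·8 + 4 = 84073324; 84073324−1 = 84073323
i=6: 84073323 = 5·8^8 + 5·8^5 + 5·8^4 + 5·8^3 + 5·8^2 + 5·8 + 3 (b=8); 8→9: 5·9^9 + 5·9^5 + 5·9^4 + 5·9^3 + 5·9^2 + 5·9 + 3 = 1937434593; 1937434593−1 = 1937434592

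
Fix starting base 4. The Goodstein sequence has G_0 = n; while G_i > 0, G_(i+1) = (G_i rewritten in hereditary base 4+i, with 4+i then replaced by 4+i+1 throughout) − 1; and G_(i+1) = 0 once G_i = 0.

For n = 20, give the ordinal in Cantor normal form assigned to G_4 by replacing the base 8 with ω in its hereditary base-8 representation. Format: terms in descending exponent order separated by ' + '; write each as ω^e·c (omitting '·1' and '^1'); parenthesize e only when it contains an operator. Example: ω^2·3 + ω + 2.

ω^2 + 1

G_0=20  [base 4] 4^2 + 4  →[4↦5]→  5^2 + 5 = 30  −1 ⇒ G_1=29
G_1=29  [base 5] 5^2 + 4  →[5↦6]→  6^2 + 4 = 40  −1 ⇒ G_2=39
G_2=39  [base 6] 6^2 + 3  →[6↦7]→  7^2 + 3 = 52  −1 ⇒ G_3=51
G_3=51  [base 7] 7^2 + 2  →[7↦8]→  8^2 + 2 = 66  −1 ⇒ G_4=65
G_4=65  [base 8] 8^2 + 1  →[8↦9]→  9^2 + 1 = 82  −1 ⇒ G_5=81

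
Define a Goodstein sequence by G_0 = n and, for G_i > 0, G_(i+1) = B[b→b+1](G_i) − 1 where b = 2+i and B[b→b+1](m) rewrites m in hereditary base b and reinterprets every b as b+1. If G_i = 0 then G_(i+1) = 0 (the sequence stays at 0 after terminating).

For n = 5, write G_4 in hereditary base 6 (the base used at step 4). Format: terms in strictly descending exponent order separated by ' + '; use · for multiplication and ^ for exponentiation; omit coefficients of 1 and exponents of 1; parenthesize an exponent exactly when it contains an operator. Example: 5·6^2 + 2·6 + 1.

3·6^3 + 3·6^2 + 3·6 + 1

step 0: 5 = 2^2 + 1; sub 3 for 2: 3^3 + 1; = 28; G_1 = 28−1 = 27
step 1: 27 = 3^3; sub 4 for 3: 4^4; = 256; G_2 = 256−1 = 255
step 2: 255 = 3·4^3 + 3·4^2 + 3·4 + 3; sub 5 for 4: 3·5^3 + 3·5^2 + 3·5 + 3; = 468; G_3 = 468−1 = 467
step 3: 467 = 3·5^3 + 3·5^2 + 3·5 + 2; sub 6 for 5: 3·6^3 + 3·6^2 + 3·6 + 2; = 776; G_4 = 776−1 = 775
step 4: 775 = 3·6^3 + 3·6^2 + 3·6 + 1; sub 7 for 6: 3·7^3 + 3·7^2 + 3·7 + 1; = 1198; G_5 = 1198−1 = 1197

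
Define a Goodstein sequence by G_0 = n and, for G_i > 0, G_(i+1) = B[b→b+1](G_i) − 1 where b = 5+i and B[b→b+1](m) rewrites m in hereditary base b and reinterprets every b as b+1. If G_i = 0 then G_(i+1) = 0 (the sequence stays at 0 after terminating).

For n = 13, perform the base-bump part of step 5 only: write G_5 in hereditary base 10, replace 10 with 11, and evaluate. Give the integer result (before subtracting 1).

(0) 13|_5 = 2·5 + 3 ↦ 2·6 + 3|_6 = 15 ⇒ 14
(1) 14|_6 = 2·6 + 2 ↦ 2·7 + 2|_7 = 16 ⇒ 15
(2) 15|_7 = 2·7 + 1 ↦ 2·8 + 1|_8 = 17 ⇒ 16
(3) 16|_8 = 2·8 ↦ 2·9|_9 = 18 ⇒ 17
(4) 17|_9 = 9 + 8 ↦ 10 + 8|_10 = 18 ⇒ 17

18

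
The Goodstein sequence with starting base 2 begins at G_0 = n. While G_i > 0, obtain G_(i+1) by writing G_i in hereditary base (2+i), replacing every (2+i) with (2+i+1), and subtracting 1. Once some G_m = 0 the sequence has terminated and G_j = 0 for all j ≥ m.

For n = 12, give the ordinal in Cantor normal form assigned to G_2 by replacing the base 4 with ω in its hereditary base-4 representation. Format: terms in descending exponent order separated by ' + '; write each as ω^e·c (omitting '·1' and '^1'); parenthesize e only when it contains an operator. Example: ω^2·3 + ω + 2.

12 —HB2→ 2^(2 + 1) + 2^2 —bump→ 3^(3 + 1) + 3^3 = 108 —(−1)→ 107
107 —HB3→ 3^(3 + 1) + 2·3^2 + 2·3 + 2 —bump→ 4^(4 + 1) + 2·4^2 + 2·4 + 2 = 1066 —(−1)→ 1065
1065 —HB4→ 4^(4 + 1) + 2·4^2 + 2·4 + 1 —bump→ 5^(5 + 1) + 2·5^2 + 2·5 + 1 = 15686 —(−1)→ 15685

ω^(ω + 1) + ω^2·2 + ω·2 + 1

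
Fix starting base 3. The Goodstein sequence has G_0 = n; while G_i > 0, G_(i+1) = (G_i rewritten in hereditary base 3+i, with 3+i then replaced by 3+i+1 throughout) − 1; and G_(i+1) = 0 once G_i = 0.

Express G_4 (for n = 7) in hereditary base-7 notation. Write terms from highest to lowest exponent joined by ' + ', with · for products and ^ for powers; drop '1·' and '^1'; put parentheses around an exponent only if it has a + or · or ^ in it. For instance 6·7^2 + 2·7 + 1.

G_0=7  [base 3] 2·3 + 1  →[3↦4]→  2·4 + 1 = 9  −1 ⇒ G_1=8
G_1=8  [base 4] 2·4  →[4↦5]→  2·5 = 10  −1 ⇒ G_2=9
G_2=9  [base 5] 5 + 4  →[5↦6]→  6 + 4 = 10  −1 ⇒ G_3=9
G_3=9  [base 6] 6 + 3  →[6↦7]→  7 + 3 = 10  −1 ⇒ G_4=9
G_4=9  [base 7] 7 + 2  →[7↦8]→  8 + 2 = 10  −1 ⇒ G_5=9

7 + 2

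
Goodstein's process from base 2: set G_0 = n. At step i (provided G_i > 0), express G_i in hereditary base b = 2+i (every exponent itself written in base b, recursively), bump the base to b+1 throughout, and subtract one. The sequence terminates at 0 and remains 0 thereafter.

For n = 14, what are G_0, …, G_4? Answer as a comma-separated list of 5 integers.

[0] 14 ≡ 2^(2 + 1) + 2^2 + 2 (base 2). Lift 3: 111. −1: 110.
[1] 110 ≡ 3^(3 + 1) + 3^3 + 2 (base 3). Lift 4: 1282. −1: 1281.
[2] 1281 ≡ 4^(4 + 1) + 4^4 + 1 (base 4). Lift 5: 18751. −1: 18750.
[3] 18750 ≡ 5^(5 + 1) + 5^5 (base 5). Lift 6: 326592. −1: 326591.

14, 110, 1281, 18750, 326591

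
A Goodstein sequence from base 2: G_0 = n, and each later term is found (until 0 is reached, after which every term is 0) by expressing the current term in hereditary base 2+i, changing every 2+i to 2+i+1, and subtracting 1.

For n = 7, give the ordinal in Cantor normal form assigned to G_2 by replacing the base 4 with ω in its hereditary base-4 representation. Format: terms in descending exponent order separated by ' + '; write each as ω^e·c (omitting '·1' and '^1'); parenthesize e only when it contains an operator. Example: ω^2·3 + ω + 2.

ω^ω + 3

base 2: 7 = 2^2 + 2 + 1; at 3: 3^3 + 3 + 1 = 31; next = 30
base 3: 30 = 3^3 + 3; at 4: 4^4 + 4 = 260; next = 259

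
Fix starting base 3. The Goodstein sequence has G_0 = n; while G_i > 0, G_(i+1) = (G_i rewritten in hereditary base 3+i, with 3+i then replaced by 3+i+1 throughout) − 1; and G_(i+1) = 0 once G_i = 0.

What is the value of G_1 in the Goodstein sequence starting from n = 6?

7

i=0: 6 = 2·3 (b=3); 3→4: 2·4 = 8; 8−1 = 7
i=1: 7 = 4 + 3 (b=4); 4→5: 5 + 3 = 8; 8−1 = 7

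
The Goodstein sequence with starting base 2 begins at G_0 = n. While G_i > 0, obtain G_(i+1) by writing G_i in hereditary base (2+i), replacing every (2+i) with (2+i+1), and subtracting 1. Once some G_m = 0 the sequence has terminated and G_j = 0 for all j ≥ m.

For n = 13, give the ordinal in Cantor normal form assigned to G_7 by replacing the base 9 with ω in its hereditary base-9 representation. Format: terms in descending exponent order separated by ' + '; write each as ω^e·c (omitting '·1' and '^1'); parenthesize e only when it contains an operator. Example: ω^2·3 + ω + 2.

G_0 = 13. HB_2(13) = 2^(2 + 1) + 2^2 + 1. Bump = 109. G_1 = 108.
G_1 = 108. HB_3(108) = 3^(3 + 1) + 3^3. Bump = 1280. G_2 = 1279.
G_2 = 1279. HB_4(1279) = 4^(4 + 1) + 3·4^3 + 3·4^2 + 3·4 + 3. Bump = 16093. G_3 = 16092.
G_3 = 16092. HB_5(16092) = 5^(5 + 1) + 3·5^3 + 3·5^2 + 3·5 + 2. Bump = 280712. G_4 = 280711.
G_4 = 280711. HB_6(280711) = 6^(6 + 1) + 3·6^3 + 3·6^2 + 3·6 + 1. Bump = 5765999. G_5 = 5765998.
G_5 = 5765998. HB_7(5765998) = 7^(7 + 1) + 3·7^3 + 3·7^2 + 3·7. Bump = 134219480. G_6 = 134219479.
G_6 = 134219479. HB_8(134219479) = 8^(8 + 1) + 3·8^3 + 3·8^2 + 2·8 + 7. Bump = 3486786856. G_7 = 3486786855.

ω^(ω + 1) + ω^3·3 + ω^2·3 + ω·2 + 6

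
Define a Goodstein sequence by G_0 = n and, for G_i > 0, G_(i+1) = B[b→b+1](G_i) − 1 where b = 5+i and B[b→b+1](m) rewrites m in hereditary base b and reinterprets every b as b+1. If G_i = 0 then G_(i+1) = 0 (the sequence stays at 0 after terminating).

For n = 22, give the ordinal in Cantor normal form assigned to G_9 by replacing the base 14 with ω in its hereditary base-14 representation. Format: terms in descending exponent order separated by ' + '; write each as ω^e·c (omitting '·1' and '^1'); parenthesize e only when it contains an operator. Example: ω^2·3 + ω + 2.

ω·3 + 1

G_0=22  [base 5] 4·5 + 2  →[5↦6]→  4·6 + 2 = 26  −1 ⇒ G_1=25
G_1=25  [base 6] 4·6 + 1  →[6↦7]→  4·7 + 1 = 29  −1 ⇒ G_2=28
G_2=28  [base 7] 4·7  →[7↦8]→  4·8 = 32  −1 ⇒ G_3=31
G_3=31  [base 8] 3·8 + 7  →[8↦9]→  3·9 + 7 = 34  −1 ⇒ G_4=33
G_4=33  [base 9] 3·9 + 6  →[9↦10]→  3·10 + 6 = 36  −1 ⇒ G_5=35
G_5=35  [base 10] 3·10 + 5  →[10↦11]→  3·11 + 5 = 38  −1 ⇒ G_6=37
G_6=37  [base 11] 3·11 + 4  →[11↦12]→  3·12 + 4 = 40  −1 ⇒ G_7=39
G_7=39  [base 12] 3·12 + 3  →[12↦13]→  3·13 + 3 = 42  −1 ⇒ G_8=41
G_8=41  [base 13] 3·13 + 2  →[13↦14]→  3·14 + 2 = 44  −1 ⇒ G_9=43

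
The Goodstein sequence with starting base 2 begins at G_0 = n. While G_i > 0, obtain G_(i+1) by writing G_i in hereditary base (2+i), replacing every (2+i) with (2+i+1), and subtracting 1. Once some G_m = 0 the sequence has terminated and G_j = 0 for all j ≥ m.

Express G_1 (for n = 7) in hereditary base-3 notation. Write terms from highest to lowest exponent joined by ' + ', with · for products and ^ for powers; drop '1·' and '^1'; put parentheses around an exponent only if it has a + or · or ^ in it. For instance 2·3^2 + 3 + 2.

(0) 7|_2 = 2^2 + 2 + 1 ↦ 3^3 + 3 + 1|_3 = 31 ⇒ 30
(1) 30|_3 = 3^3 + 3 ↦ 4^4 + 4|_4 = 260 ⇒ 259

3^3 + 3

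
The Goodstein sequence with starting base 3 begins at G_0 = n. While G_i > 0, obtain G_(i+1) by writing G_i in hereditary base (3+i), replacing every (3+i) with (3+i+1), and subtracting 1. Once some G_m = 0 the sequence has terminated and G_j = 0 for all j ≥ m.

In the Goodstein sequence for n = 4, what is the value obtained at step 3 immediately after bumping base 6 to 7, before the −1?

i=0: 4 = 3 + 1 (b=3); 3→4: 4 + 1 = 5; 5−1 = 4
i=1: 4 = 4 (b=4); 4→5: 5 = 5; 5−1 = 4
i=2: 4 = 4 (b=5); 5→6: 4 = 4; 4−1 = 3
i=3: 3 = 3 (b=6); 6→7: 3 = 3; 3−1 = 2

3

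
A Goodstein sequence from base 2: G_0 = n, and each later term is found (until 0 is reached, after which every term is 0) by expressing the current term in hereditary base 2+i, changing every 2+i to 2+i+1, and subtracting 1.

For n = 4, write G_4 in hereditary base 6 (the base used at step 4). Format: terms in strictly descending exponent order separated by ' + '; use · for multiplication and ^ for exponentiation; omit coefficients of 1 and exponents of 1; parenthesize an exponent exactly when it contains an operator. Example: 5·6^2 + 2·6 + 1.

G_0 = 4. HB_2(4) = 2^2. Bump = 27. G_1 = 26.
G_1 = 26. HB_3(26) = 2·3^2 + 2·3 + 2. Bump = 42. G_2 = 41.
G_2 = 41. HB_4(41) = 2·4^2 + 2·4 + 1. Bump = 61. G_3 = 60.
G_3 = 60. HB_5(60) = 2·5^2 + 2·5. Bump = 84. G_4 = 83.
G_4 = 83. HB_6(83) = 2·6^2 + 6 + 5. Bump = 110. G_5 = 109.

2·6^2 + 6 + 5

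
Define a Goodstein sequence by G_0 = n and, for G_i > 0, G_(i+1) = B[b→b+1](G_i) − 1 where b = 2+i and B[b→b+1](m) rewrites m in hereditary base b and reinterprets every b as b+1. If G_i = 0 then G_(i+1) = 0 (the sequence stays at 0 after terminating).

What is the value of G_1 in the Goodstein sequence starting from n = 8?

i=0: 8 = 2^(2 + 1) (b=2); 2→3: 3^(3 + 1) = 81; 81−1 = 80
i=1: 80 = 2·3^3 + 2·3^2 + 2·3 + 2 (b=3); 3→4: 2·4^4 + 2·4^2 + 2·4 + 2 = 554; 554−1 = 553

80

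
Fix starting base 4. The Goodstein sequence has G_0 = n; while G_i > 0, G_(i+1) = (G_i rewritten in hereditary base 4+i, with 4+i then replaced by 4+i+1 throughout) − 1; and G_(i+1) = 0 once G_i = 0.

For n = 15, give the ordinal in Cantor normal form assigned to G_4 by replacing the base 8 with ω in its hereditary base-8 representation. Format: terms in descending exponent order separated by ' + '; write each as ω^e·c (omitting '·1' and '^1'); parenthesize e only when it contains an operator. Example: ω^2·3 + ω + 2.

ω·2 + 7

G_0 = 15. HB_4(15) = 3·4 + 3. Bump = 18. G_1 = 17.
G_1 = 17. HB_5(17) = 3·5 + 2. Bump = 20. G_2 = 19.
G_2 = 19. HB_6(19) = 3·6 + 1. Bump = 22. G_3 = 21.
G_3 = 21. HB_7(21) = 3·7. Bump = 24. G_4 = 23.
G_4 = 23. HB_8(23) = 2·8 + 7. Bump = 25. G_5 = 24.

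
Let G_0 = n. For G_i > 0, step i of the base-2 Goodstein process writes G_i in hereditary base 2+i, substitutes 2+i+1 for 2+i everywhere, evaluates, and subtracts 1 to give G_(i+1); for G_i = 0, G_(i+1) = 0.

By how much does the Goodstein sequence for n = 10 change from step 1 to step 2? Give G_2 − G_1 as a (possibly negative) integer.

942

G_0 = 10. HB_2(10) = 2^(2 + 1) + 2. Bump = 84. G_1 = 83.
G_1 = 83. HB_3(83) = 3^(3 + 1) + 2. Bump = 1026. G_2 = 1025.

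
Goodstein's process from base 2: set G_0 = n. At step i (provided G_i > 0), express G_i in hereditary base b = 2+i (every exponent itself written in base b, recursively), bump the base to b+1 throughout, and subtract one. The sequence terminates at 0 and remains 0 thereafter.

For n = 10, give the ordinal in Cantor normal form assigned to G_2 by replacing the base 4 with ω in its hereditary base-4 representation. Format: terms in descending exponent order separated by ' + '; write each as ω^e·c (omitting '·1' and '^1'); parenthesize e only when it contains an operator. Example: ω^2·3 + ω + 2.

ω^(ω + 1) + 1

base 2: 10 = 2^(2 + 1) + 2; at 3: 3^(3 + 1) + 3 = 84; next = 83
base 3: 83 = 3^(3 + 1) + 2; at 4: 4^(4 + 1) + 2 = 1026; next = 1025
base 4: 1025 = 4^(4 + 1) + 1; at 5: 5^(5 + 1) + 1 = 15626; next = 15625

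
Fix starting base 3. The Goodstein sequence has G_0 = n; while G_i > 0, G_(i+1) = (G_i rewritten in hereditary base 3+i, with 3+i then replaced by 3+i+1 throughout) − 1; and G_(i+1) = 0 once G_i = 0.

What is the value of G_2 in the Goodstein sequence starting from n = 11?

25

(0) 11|_3 = 3^2 + 2 ↦ 4^2 + 2|_4 = 18 ⇒ 17
(1) 17|_4 = 4^2 + 1 ↦ 5^2 + 1|_5 = 26 ⇒ 25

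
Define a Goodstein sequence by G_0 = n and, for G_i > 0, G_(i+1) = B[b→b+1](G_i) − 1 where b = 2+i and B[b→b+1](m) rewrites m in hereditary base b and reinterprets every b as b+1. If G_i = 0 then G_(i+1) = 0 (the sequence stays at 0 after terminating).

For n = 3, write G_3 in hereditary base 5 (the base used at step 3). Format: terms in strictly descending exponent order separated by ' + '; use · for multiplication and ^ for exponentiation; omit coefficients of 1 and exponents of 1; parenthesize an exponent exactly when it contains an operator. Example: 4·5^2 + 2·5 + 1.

2

(0) 3|_2 = 2 + 1 ↦ 3 + 1|_3 = 4 ⇒ 3
(1) 3|_3 = 3 ↦ 4|_4 = 4 ⇒ 3
(2) 3|_4 = 3 ↦ 3|_5 = 3 ⇒ 2
(3) 2|_5 = 2 ↦ 2|_6 = 2 ⇒ 1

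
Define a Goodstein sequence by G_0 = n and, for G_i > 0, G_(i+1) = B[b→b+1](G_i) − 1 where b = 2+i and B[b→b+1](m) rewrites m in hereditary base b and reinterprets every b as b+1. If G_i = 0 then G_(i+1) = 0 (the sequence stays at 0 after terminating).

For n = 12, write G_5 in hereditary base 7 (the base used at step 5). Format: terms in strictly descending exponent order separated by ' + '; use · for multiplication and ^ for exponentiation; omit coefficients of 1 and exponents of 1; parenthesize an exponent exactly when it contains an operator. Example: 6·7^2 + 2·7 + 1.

12 —HB2→ 2^(2 + 1) + 2^2 —bump→ 3^(3 + 1) + 3^3 = 108 —(−1)→ 107
107 —HB3→ 3^(3 + 1) + 2·3^2 + 2·3 + 2 —bump→ 4^(4 + 1) + 2·4^2 + 2·4 + 2 = 1066 —(−1)→ 1065
1065 —HB4→ 4^(4 + 1) + 2·4^2 + 2·4 + 1 —bump→ 5^(5 + 1) + 2·5^2 + 2·5 + 1 = 15686 —(−1)→ 15685
15685 —HB5→ 5^(5 + 1) + 2·5^2 + 2·5 —bump→ 6^(6 + 1) + 2·6^2 + 2·6 = 280020 —(−1)→ 280019
280019 —HB6→ 6^(6 + 1) + 2·6^2 + 6 + 5 —bump→ 7^(7 + 1) + 2·7^2 + 7 + 5 = 5764911 —(−1)→ 5764910
5764910 —HB7→ 7^(7 + 1) + 2·7^2 + 7 + 4 —bump→ 8^(8 + 1) + 2·8^2 + 8 + 4 = 134217868 —(−1)→ 134217867

7^(7 + 1) + 2·7^2 + 7 + 4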